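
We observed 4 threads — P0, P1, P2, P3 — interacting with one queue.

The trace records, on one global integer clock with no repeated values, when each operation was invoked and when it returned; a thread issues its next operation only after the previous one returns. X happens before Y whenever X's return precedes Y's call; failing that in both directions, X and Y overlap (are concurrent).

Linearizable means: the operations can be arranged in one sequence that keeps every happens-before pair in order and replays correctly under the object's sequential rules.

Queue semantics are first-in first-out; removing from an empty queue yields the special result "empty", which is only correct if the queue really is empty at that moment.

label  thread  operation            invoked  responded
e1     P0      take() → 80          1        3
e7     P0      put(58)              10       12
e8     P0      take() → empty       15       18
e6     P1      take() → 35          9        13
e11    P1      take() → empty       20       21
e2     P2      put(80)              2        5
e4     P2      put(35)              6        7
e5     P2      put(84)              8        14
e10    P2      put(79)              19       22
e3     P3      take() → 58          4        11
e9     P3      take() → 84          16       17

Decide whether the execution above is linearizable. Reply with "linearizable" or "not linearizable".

one valid linearization: e2, e1, e4, e6, e7, e3, e5, e9, e8, e11, e10
after step 1 (e2 put(80)): queue <80>
after step 2 (e1 take() → 80): queue <>
after step 3 (e4 put(35)): queue <35>
after step 4 (e6 take() → 35): queue <>
after step 5 (e7 put(58)): queue <58>
after step 6 (e3 take() → 58): queue <>
after step 7 (e5 put(84)): queue <84>
after step 8 (e9 take() → 84): queue <>
after step 9 (e8 take() → empty): queue <>
after step 10 (e11 take() → empty): queue <>
after step 11 (e10 put(79)): queue <79>

linearizable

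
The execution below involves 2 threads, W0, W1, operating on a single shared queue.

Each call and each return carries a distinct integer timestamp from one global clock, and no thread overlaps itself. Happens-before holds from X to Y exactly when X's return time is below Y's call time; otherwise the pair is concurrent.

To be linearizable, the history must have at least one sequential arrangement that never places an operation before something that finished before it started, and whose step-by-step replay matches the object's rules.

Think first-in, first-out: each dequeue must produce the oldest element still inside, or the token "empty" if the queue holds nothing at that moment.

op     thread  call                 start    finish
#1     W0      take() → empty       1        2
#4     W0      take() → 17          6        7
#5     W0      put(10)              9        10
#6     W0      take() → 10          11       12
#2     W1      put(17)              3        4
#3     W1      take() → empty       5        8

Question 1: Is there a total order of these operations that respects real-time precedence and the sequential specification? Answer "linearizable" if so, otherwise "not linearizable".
linearizable

witness order: #1, #2, #4, #3, #5, #6
step 1: #1 take() → empty — queue <>
step 2: #2 put(17) — queue <17>
step 3: #4 take() → 17 — queue <>
step 4: #3 take() → empty — queue <>
step 5: #5 put(10) — queue <10>
step 6: #6 take() → 10 — queue <>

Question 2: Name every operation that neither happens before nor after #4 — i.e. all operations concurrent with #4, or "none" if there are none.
Answer: #3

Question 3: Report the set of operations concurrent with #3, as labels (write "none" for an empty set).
Answer: #4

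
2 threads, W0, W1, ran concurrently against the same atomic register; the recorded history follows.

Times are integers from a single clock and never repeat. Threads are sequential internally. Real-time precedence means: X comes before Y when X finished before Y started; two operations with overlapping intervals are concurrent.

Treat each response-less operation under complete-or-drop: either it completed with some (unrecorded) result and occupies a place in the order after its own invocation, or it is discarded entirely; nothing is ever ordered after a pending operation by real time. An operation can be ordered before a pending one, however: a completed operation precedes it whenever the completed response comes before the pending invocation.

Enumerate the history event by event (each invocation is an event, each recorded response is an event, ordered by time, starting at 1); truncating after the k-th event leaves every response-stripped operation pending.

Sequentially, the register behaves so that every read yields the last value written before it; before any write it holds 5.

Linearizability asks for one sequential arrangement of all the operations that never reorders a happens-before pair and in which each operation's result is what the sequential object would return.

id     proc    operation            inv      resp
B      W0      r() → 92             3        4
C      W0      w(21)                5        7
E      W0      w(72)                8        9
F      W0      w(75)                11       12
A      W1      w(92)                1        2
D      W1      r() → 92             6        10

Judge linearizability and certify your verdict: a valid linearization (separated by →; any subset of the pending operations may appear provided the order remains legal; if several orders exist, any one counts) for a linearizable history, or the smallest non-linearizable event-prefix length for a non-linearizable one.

linearizable — witness: A → B → D → C → E → F

step 1: A w(92) — value 92
step 2: B r() → 92 — value 92
step 3: D r() → 92 — value 92
step 4: C w(21) — value 21
step 5: E w(72) — value 72
step 6: F w(75) — value 75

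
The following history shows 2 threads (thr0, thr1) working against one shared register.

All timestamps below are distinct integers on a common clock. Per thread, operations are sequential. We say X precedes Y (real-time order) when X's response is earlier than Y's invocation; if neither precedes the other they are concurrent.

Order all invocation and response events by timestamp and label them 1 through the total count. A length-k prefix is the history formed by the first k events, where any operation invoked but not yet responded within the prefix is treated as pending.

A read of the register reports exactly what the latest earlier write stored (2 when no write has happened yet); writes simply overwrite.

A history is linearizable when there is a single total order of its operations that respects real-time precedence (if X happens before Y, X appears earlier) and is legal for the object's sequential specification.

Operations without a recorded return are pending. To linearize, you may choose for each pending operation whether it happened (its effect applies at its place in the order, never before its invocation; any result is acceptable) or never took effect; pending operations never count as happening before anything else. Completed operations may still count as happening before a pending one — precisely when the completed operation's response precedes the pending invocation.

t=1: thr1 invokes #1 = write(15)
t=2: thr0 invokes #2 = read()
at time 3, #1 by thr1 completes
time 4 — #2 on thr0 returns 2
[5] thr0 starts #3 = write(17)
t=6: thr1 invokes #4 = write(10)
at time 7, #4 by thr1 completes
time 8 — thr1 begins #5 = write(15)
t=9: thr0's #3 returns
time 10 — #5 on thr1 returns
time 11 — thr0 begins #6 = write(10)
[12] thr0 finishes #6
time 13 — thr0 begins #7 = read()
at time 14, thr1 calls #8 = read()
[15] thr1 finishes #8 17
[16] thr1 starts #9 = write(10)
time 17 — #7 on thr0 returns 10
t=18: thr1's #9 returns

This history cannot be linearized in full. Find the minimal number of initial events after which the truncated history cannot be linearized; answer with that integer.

one valid order for events 1..14 is #2, #1, #3, #4, #5, #6:
step 1: #2 read() → 2 — value 2
step 2: #1 write(15) — value 15
step 3: #3 write(17) — value 17
step 4: #4 write(10) — value 10
step 5: #5 write(15) — value 15
step 6: #6 write(10) — value 10
include event 15 — #8 responding at 15 — and every candidate order breaks
including or dropping the 1 pending operation (#7) in any combination fails
take #1, #2, #3, #4, #5, #6, #8 (pending dropped): step 2 already fails, because #2 read() → 2 cannot occur there
take #1, #2, #4, #3, #5, #6, #8 (pending dropped): step 2 already fails, because #2 read() → 2 cannot occur there

15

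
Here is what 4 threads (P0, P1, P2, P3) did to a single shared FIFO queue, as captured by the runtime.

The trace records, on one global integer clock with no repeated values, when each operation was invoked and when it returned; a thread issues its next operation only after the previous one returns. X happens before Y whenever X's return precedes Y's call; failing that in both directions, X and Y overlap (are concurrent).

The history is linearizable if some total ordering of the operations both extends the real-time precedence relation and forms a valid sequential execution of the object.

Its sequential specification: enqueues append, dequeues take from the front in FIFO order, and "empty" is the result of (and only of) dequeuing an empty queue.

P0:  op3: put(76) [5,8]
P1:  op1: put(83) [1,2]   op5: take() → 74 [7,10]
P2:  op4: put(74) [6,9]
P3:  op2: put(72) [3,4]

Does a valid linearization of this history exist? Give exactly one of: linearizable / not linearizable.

already the first 10 events (up to op5's response at time 10) admit no linearization; the first 9 still do
real-time-consistent orders of the 5 completed operations: 6 — all fail the FIFO queue replay
take op1, op2, op3, op4, op5: step 5 already fails, because op5 take() → 74 cannot occur there
take op1, op2, op3, op5, op4: step 4 already fails, because op5 take() → 74 cannot occur there

not linearizable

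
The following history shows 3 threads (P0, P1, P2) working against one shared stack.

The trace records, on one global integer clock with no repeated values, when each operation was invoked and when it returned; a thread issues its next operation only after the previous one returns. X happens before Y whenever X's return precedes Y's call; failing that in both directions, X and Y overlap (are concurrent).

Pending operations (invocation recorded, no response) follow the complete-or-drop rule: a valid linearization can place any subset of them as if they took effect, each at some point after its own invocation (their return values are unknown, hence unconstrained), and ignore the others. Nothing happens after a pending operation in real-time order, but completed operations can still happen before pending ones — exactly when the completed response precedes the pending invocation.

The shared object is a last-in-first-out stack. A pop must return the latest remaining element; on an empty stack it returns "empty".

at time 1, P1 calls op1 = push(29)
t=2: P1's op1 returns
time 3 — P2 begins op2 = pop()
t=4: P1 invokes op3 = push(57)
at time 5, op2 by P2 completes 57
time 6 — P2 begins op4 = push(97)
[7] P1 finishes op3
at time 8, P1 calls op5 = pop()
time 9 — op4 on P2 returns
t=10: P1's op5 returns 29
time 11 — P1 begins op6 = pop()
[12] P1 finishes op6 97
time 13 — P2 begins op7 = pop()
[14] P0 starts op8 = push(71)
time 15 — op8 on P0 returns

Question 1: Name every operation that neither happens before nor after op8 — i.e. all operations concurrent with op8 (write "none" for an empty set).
Answer: op7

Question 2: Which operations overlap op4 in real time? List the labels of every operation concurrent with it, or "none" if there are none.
Answer: op3, op5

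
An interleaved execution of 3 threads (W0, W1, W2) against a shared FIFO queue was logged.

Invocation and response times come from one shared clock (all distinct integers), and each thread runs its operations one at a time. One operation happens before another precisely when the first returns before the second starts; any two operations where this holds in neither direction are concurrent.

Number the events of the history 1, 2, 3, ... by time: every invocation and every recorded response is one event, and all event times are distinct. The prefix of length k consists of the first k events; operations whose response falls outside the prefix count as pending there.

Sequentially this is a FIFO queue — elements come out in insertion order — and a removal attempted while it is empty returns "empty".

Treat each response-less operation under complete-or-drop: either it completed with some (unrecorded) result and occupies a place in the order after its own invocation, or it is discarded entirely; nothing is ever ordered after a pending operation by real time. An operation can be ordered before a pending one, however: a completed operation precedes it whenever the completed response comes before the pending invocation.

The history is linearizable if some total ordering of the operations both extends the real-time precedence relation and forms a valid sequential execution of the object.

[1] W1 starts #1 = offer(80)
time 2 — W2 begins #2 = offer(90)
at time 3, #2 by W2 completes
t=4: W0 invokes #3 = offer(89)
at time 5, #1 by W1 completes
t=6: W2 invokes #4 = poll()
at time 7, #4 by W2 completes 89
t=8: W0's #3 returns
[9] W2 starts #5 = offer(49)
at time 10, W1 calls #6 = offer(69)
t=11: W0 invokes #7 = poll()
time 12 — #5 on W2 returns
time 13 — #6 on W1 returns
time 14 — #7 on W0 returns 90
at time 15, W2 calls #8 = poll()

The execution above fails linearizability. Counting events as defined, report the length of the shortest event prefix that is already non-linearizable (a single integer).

7

one valid order for events 1..6 is #1, #2:
after step 1 (#1 offer(80)): queue <80>
after step 2 (#2 offer(90)): queue <80,90>
at event 7 (#4's time-7 response) nothing linearizes any more
no completion choice of the 1 pending operation (#3) rescues it — every subset was tried
for example #1, #2, #4 (pending dropped) fails at step 3: #4 poll() → 89 is not legal there
for example #2, #1, #4 (pending dropped) fails at step 3: #4 poll() → 89 is not legal there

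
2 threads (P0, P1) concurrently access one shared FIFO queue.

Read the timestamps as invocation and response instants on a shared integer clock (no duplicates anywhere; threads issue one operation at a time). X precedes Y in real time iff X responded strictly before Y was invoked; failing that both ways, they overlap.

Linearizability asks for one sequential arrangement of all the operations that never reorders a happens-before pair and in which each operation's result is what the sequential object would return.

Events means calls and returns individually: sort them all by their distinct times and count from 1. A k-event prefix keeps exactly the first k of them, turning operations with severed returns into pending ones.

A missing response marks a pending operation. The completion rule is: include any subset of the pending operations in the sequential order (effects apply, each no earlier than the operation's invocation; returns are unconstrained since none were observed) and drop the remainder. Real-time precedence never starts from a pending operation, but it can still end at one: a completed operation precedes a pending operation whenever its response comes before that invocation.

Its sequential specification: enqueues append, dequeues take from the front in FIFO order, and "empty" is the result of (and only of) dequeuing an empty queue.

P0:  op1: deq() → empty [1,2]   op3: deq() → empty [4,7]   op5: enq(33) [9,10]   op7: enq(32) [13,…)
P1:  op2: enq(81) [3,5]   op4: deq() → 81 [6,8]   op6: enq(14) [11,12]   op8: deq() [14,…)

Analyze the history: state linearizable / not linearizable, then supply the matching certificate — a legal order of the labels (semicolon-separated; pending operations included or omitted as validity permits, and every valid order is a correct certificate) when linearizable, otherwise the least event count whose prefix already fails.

linearizable — witness: op1; op2; op4; op3; op5; op6

1. op1 deq() → empty, leaving queue <>
2. op2 enq(81), leaving queue <81>
3. op4 deq() → 81, leaving queue <>
4. op3 deq() → empty, leaving queue <>
5. op5 enq(33), leaving queue <33>
6. op6 enq(14), leaving queue <33,14>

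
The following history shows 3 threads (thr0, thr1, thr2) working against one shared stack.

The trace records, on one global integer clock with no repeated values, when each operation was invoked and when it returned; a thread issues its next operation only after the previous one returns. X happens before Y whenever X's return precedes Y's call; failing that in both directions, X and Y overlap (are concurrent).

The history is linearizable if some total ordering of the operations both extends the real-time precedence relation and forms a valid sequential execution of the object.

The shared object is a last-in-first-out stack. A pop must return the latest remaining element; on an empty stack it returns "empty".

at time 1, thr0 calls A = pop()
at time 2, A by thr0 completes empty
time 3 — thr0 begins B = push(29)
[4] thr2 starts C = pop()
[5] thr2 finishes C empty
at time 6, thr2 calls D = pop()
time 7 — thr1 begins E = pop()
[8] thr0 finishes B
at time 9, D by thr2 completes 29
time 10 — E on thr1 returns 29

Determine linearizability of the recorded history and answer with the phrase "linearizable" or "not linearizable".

not linearizable

through event 9 a valid linearization exists; event 10 (E responding at time 10) ends that
all 8 real-time-respecting orders fail — 5 completed stack operations, no legal replay
take A, B, C, D, E: step 3 already fails, because C pop() → empty cannot occur there
take A, B, C, E, D: step 3 already fails, because C pop() → empty cannot occur there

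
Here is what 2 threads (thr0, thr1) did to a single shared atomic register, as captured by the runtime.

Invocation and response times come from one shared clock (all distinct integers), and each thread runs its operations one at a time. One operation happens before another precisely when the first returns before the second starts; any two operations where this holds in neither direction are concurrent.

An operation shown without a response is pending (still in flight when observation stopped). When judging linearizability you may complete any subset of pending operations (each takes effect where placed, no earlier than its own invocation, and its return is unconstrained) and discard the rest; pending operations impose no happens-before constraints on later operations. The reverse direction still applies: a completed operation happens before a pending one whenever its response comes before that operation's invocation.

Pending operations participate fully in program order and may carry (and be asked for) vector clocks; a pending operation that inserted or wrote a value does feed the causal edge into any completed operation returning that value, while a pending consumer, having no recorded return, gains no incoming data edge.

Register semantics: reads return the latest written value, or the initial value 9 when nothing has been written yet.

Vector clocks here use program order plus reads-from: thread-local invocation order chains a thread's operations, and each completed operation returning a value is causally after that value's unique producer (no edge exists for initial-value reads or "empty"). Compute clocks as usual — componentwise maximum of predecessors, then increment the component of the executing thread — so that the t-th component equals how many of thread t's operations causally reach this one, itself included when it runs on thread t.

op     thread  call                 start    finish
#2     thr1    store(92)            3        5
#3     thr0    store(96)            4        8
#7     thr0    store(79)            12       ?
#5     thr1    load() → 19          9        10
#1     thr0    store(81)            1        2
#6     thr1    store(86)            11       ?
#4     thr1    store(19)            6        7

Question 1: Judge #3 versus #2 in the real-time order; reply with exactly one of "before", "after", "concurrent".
#3 spans [4,8], #2 spans [3,5]
the intervals overlap in both directions

concurrent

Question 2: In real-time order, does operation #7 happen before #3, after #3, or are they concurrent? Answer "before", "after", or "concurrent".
#7 spans [12,…), #3 spans [4,8]
resp(#3)=8 < inv(#7)=12

after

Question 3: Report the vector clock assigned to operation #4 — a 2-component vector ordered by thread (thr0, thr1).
invoked at 3, #2 has no predecessors; its own thr1 bump gives (0, 1)
invoked at 1, #1 has no predecessors; its own thr0 bump gives (1, 0)
#4, invoked 6, takes VC(#2)=(0, 1) under max, adds 1 for thr1 → (0, 2)
#3, invoked 4, takes VC(#1)=(1, 0) under max, adds 1 for thr0 → (2, 0)
#5, invoked 9, takes VC(#4)=(0, 2) under max, adds 1 for thr1 → (0, 3)
#7, invoked 12, takes VC(#3)=(2, 0) under max, adds 1 for thr0 → (3, 0)
#6, invoked 11, takes VC(#5)=(0, 3) under max, adds 1 for thr1 → (0, 4)
target: VC(#4) = (0, 2)

(0, 2)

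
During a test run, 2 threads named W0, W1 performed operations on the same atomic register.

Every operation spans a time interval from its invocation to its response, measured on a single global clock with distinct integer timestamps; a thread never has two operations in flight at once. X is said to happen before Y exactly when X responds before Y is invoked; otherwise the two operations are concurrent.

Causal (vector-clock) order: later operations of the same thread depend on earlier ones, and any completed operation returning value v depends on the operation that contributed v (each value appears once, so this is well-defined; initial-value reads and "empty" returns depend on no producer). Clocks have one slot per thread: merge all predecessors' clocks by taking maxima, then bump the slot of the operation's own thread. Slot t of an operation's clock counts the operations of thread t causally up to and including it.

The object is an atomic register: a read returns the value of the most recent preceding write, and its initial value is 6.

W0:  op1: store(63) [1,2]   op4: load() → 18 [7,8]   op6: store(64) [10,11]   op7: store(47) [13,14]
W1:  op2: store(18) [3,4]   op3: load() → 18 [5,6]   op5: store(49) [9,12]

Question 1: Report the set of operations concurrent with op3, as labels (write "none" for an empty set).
none

op3 spans [5,6]: anything still running between times 5 and 6 counts as concurrent
op1 [1,2]: before
op2 [3,4]: before
op4 [7,8]: after
op5 [9,12]: after
op6 [10,11]: after
op7 [13,14]: after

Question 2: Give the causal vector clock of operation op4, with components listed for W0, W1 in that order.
(2, 1)

no predecessors for op2 (invoked 3): W1 increments from zero → (0, 1)
no predecessors for op1 (invoked 1): W0 increments from zero → (1, 0)
merge at op3 (invoked 5): VC(op2)=(0, 1), own-thread bump on W1 → (0, 2)
merge at op5 (invoked 9): VC(op3)=(0, 2), own-thread bump on W1 → (0, 3)
merge at op4 (invoked 7): VC(op1)=(1, 0), VC(op2)=(0, 1), own-thread bump on W0 → (2, 1)
merge at op6 (invoked 10): VC(op4)=(2, 1), own-thread bump on W0 → (3, 1)
merge at op7 (invoked 13): VC(op6)=(3, 1), own-thread bump on W0 → (4, 1)
target: VC(op4) = (2, 1)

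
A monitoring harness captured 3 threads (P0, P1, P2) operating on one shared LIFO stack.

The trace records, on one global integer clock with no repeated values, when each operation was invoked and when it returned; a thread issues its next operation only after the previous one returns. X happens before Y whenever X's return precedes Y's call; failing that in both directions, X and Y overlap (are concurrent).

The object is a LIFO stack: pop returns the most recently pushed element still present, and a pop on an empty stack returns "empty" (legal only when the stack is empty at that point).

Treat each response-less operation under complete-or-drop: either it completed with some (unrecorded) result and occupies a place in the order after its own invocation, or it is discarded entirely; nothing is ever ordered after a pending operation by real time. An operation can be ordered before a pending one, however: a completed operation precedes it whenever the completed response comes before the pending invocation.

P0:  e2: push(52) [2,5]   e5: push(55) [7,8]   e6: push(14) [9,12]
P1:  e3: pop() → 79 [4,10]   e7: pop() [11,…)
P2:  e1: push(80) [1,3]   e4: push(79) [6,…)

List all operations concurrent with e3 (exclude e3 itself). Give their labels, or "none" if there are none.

e3 spans [4,10]; an op avoiding the whole window 4..10 is ordered, any other is concurrent
e1 [1,3]: before
e2 [2,5]: concurrent
e4 [6,…): concurrent
e5 [7,8]: concurrent
e6 [9,12]: concurrent
e7 [11,…): after

e2, e4, e5, e6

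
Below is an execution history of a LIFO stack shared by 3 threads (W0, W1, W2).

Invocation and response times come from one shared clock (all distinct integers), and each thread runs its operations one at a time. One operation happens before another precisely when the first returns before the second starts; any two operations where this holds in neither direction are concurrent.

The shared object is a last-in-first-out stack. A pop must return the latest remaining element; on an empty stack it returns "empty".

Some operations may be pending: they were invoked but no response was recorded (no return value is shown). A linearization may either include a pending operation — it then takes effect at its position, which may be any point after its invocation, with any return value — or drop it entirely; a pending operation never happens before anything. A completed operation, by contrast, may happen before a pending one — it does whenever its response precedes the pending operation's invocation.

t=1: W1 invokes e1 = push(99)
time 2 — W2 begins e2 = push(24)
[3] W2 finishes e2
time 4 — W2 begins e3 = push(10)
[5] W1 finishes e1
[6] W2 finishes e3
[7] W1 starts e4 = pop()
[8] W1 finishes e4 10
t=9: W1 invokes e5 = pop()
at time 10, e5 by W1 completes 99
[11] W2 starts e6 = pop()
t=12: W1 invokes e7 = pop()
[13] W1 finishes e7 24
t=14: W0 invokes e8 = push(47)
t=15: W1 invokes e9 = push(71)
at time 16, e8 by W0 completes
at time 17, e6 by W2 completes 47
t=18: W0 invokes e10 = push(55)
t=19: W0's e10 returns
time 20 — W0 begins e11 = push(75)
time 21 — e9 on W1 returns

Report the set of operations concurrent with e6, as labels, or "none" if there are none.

e7, e8, e9

overlap test against e6 [11,17]: concurrent iff the interval meets 11..17
e1 [1,5]: before
e2 [2,3]: before
e3 [4,6]: before
e4 [7,8]: before
e5 [9,10]: before
e7 [12,13]: concurrent
e8 [14,16]: concurrent
e9 [15,21]: concurrent
e10 [18,19]: after
e11 [20,…): after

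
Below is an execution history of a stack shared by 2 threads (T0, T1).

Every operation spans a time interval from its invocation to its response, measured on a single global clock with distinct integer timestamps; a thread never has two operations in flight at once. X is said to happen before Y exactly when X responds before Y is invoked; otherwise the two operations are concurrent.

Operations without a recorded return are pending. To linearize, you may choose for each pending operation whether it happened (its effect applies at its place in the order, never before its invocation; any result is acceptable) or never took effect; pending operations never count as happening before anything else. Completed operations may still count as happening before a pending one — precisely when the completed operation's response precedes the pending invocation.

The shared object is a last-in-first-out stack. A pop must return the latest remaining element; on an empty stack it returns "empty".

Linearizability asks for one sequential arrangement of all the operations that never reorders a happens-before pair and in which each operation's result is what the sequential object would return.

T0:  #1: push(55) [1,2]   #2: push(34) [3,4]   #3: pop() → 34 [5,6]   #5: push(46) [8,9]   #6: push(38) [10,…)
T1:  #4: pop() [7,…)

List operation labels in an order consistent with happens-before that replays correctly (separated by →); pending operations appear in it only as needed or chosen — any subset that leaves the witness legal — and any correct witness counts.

step 1: #1 push(55) — stack <55>
step 2: #2 push(34) — stack <55,34>
step 3: #3 pop() → 34 — stack <55>
step 4: #4 pop() (pending, included) — stack <>
step 5: #5 push(46) — stack <46>

#1 → #2 → #3 → #4 → #5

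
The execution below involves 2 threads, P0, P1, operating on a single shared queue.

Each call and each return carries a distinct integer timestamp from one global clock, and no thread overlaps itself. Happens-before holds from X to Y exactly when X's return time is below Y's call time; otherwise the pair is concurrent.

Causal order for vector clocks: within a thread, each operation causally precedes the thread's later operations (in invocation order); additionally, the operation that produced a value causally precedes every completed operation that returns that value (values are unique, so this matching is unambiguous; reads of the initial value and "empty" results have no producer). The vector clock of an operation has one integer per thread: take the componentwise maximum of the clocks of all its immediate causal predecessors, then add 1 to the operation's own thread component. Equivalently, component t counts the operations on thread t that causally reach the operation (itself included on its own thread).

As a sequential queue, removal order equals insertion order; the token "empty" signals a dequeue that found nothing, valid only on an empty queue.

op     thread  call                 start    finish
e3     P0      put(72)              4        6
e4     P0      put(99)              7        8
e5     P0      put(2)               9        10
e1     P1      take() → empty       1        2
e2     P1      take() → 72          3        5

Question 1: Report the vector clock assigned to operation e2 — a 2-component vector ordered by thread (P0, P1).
invoked at 1, e1 has no predecessors; its own P1 bump gives (0, 1)
invoked at 4, e3 has no predecessors; its own P0 bump gives (1, 0)
merge at e4 (invoked 7): VC(e3)=(1, 0), own-thread bump on P0 → (2, 0)
merge at e2 (invoked 3): VC(e1)=(0, 1), VC(e3)=(1, 0), own-thread bump on P1 → (1, 2)
merge at e5 (invoked 9): VC(e4)=(2, 0), own-thread bump on P0 → (3, 0)
target: VC(e2) = (1, 2)

(1, 2)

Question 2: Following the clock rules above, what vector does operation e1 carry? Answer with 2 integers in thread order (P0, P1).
no predecessors for e1 (invoked 1): P1 increments from zero → (0, 1)
no predecessors for e3 (invoked 4): P0 increments from zero → (1, 0)
e4 (invocation 7): componentwise max over VC(e3)=(1, 0), +1 at P0, giving (2, 0)
e2 (invocation 3): componentwise max over VC(e1)=(0, 1), VC(e3)=(1, 0), +1 at P1, giving (1, 2)
e5 (invocation 9): componentwise max over VC(e4)=(2, 0), +1 at P0, giving (3, 0)
target: VC(e1) = (0, 1)

(0, 1)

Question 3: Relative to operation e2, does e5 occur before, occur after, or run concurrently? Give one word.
e5 spans [9,10], e2 spans [3,5]
resp(e2)=5 < inv(e5)=9

after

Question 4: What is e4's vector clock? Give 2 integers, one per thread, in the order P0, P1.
root op e1, invoked 1: fresh clock plus P1's own tick → (0, 1)
root op e3, invoked 4: fresh clock plus P0's own tick → (1, 0)
from VC(e3)=(1, 0), e4 (invoked 7) maxes components and bumps P0 → (2, 0)
from VC(e1)=(0, 1), VC(e3)=(1, 0), e2 (invoked 3) maxes components and bumps P1 → (1, 2)
from VC(e4)=(2, 0), e5 (invoked 9) maxes components and bumps P0 → (3, 0)
target: VC(e4) = (2, 0)

(2, 0)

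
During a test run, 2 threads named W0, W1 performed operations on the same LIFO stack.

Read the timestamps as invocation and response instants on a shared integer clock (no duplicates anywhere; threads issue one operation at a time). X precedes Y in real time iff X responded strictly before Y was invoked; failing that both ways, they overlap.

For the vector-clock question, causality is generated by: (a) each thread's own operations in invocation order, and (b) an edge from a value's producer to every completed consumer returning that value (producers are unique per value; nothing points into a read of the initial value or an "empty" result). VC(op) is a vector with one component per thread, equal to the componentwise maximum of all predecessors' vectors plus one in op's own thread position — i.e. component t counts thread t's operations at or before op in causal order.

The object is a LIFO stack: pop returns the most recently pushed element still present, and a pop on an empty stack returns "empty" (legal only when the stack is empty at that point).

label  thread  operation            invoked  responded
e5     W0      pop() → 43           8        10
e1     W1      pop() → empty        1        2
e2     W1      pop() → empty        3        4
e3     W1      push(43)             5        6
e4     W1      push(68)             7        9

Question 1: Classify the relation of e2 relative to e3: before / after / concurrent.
before

e2 spans [3,4], e3 spans [5,6]
resp(e2)=4 < inv(e3)=5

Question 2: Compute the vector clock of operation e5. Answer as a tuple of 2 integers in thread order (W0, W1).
(1, 3)

e1, invoked 1, has no incoming edges; only W1's bump applies → (0, 1)
invoked at 3, e2 merges VC(e1)=(0, 1) and bumps W1's slot → (0, 2)
invoked at 5, e3 merges VC(e2)=(0, 2) and bumps W1's slot → (0, 3)
invoked at 7, e4 merges VC(e3)=(0, 3) and bumps W1's slot → (0, 4)
invoked at 8, e5 merges VC(e3)=(0, 3) and bumps W0's slot → (1, 3)
target: VC(e5) = (1, 3)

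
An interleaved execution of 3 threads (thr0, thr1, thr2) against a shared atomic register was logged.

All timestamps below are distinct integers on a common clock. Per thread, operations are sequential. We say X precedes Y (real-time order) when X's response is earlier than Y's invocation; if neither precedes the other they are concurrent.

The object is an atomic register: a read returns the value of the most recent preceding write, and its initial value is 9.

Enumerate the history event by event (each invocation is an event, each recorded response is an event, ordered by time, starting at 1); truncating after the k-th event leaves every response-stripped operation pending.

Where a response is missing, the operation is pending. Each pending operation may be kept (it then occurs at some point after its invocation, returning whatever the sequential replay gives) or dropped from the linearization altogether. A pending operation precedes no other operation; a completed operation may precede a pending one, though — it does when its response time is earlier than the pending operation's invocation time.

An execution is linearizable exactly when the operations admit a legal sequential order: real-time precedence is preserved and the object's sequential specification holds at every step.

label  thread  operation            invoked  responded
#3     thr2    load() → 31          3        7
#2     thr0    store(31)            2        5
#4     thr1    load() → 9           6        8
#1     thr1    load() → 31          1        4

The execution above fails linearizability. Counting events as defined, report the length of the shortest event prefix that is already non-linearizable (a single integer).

one valid order for events 1..7 is #2, #1, #3:
1. #2 store(31), leaving value 31
2. #1 load() → 31, leaving value 31
3. #3 load() → 31, leaving value 31
once event 8 joins (#4's response, time 8), exhaustive search finds no witness
take #1, #2, #3, #4: step 1 already fails, because #1 load() → 31 cannot occur there
take #1, #2, #4, #3: step 1 already fails, because #1 load() → 31 cannot occur there

8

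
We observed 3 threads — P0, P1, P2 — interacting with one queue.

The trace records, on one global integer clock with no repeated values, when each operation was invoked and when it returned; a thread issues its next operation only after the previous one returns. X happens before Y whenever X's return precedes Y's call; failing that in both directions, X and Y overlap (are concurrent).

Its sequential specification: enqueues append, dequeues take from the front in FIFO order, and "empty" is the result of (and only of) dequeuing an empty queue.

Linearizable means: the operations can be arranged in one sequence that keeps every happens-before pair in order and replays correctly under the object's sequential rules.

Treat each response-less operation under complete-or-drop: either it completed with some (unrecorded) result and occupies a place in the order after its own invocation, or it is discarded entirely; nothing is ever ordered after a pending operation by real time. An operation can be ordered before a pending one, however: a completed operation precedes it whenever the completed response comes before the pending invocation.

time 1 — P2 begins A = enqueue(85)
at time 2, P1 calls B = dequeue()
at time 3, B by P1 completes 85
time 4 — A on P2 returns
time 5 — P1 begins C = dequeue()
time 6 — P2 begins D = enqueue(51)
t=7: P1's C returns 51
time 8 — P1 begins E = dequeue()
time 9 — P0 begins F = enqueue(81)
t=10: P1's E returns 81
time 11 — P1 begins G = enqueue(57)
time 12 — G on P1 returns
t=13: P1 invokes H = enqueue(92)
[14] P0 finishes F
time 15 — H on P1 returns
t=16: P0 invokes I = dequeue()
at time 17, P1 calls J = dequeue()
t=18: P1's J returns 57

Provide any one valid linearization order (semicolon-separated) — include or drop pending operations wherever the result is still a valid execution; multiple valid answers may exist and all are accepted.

step 1: A enqueue(85) — queue <85>
step 2: B dequeue() → 85 — queue <>
step 3: D enqueue(51) (pending, included) — queue <51>
step 4: C dequeue() → 51 — queue <>
step 5: F enqueue(81) — queue <81>
step 6: E dequeue() → 81 — queue <>
step 7: G enqueue(57) — queue <57>
step 8: H enqueue(92) — queue <57,92>
step 9: J dequeue() → 57 — queue <92>

A; B; D; C; F; E; G; H; J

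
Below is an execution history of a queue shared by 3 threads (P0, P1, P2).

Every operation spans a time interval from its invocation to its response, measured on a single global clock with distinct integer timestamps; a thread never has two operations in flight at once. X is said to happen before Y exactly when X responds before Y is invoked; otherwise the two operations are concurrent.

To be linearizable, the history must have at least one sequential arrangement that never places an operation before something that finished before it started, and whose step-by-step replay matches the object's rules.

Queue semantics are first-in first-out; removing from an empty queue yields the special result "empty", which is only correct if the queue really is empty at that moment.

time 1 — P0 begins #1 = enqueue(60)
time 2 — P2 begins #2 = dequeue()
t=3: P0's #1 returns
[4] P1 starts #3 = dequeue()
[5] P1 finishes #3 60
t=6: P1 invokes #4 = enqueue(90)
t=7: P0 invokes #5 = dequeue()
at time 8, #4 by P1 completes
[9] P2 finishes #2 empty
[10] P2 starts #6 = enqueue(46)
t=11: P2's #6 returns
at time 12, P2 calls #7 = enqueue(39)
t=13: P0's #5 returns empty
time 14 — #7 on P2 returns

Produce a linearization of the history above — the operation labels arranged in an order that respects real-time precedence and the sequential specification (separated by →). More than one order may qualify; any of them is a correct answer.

#1 → #3 → #2 → #5 → #4 → #6 → #7

after step 1 (#1 enqueue(60)): queue <60>
after step 2 (#3 dequeue() → 60): queue <>
after step 3 (#2 dequeue() → empty): queue <>
after step 4 (#5 dequeue() → empty): queue <>
after step 5 (#4 enqueue(90)): queue <90>
after step 6 (#6 enqueue(46)): queue <90,46>
after step 7 (#7 enqueue(39)): queue <90,46,39>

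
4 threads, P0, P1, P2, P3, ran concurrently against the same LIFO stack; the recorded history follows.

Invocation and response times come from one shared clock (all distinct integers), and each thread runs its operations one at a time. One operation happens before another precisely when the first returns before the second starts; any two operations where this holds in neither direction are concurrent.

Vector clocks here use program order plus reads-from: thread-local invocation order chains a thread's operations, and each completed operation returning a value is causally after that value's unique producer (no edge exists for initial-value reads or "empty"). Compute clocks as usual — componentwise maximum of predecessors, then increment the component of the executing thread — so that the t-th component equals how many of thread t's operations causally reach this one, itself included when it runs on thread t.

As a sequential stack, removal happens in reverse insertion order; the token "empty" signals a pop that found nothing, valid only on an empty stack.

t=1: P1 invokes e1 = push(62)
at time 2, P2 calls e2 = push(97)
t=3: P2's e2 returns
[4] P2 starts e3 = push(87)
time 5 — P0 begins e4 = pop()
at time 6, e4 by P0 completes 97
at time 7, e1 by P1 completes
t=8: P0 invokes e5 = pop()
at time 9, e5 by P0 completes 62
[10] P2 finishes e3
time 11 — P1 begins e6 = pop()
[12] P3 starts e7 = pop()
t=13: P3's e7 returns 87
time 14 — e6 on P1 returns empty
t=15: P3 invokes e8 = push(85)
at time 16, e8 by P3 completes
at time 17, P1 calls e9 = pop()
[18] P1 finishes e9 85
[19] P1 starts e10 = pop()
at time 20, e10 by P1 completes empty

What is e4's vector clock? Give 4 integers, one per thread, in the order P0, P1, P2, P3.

(1, 0, 1, 0)

e2, invoked 2, has no incoming edges; only P2's bump applies → (0, 0, 1, 0)
e1, invoked 1, has no incoming edges; only P1's bump applies → (0, 1, 0, 0)
merge at e3 (invoked 4): VC(e2)=(0, 0, 1, 0), own-thread bump on P2 → (0, 0, 2, 0)
merge at e6 (invoked 11): VC(e1)=(0, 1, 0, 0), own-thread bump on P1 → (0, 2, 0, 0)
merge at e4 (invoked 5): VC(e2)=(0, 0, 1, 0), own-thread bump on P0 → (1, 0, 1, 0)
merge at e7 (invoked 12): VC(e3)=(0, 0, 2, 0), own-thread bump on P3 → (0, 0, 2, 1)
merge at e8 (invoked 15): VC(e7)=(0, 0, 2, 1), own-thread bump on P3 → (0, 0, 2, 2)
merge at e5 (invoked 8): VC(e1)=(0, 1, 0, 0), VC(e4)=(1, 0, 1, 0), own-thread bump on P0 → (2, 1, 1, 0)
merge at e9 (invoked 17): VC(e6)=(0, 2, 0, 0), VC(e8)=(0, 0, 2, 2), own-thread bump on P1 → (0, 3, 2, 2)
merge at e10 (invoked 19): VC(e9)=(0, 3, 2, 2), own-thread bump on P1 → (0, 4, 2, 2)
target: VC(e4) = (1, 0, 1, 0)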